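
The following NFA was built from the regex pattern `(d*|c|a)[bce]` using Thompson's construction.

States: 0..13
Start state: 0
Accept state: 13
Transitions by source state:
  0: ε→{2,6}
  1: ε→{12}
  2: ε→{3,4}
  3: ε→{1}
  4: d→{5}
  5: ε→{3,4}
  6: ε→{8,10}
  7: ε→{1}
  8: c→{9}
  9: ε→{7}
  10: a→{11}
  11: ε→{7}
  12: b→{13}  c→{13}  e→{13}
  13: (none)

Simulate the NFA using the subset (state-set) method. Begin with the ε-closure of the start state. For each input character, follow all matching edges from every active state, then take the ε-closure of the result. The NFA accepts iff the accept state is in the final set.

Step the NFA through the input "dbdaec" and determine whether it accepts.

Answer: REJECT

Derivation:
initial (ε-close {0}): {0,1,2,3,4,6,8,10,12}
'd' @ 1: {1,3,4,5,12}
'b' @ 2: {13}  ✓accept
'd' @ 3: {}  — state set empty
rest 'aec' ignored (set empty)
final: {}; accept 13 not in set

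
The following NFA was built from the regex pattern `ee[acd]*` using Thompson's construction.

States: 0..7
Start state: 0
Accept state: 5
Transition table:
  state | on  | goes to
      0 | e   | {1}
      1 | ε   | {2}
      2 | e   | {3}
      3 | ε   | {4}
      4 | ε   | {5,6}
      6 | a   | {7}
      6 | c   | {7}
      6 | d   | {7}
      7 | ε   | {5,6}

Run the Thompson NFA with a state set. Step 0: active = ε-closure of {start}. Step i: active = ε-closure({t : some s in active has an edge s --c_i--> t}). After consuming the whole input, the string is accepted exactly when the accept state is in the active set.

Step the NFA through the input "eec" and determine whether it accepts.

initial (ε-close {0}): {0}
'e' @ 1: {1,2}
'e' @ 2: {3,4,5,6}  ✓accept
'c' @ 3: {5,6,7}  ✓accept
final: {5,6,7}; accept 5 in set

Answer: ACCEPT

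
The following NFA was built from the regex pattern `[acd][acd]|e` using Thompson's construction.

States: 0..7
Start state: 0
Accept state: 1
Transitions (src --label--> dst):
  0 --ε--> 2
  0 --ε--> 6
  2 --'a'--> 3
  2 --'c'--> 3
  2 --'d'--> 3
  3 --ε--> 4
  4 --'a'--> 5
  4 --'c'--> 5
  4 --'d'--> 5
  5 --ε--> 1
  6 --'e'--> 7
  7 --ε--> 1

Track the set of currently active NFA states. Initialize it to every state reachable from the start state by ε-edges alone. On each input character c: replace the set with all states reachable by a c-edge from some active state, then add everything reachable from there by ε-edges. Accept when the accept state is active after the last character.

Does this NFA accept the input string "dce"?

Answer: REJECT

Trace:
initial (ε-close {0}): {0,2,6}
'd' @ 1: {3,4}
'c' @ 2: {1,5}  [accepting]
'e' @ 3: {}  — no active states
after full input: {}  (accept=1 not in)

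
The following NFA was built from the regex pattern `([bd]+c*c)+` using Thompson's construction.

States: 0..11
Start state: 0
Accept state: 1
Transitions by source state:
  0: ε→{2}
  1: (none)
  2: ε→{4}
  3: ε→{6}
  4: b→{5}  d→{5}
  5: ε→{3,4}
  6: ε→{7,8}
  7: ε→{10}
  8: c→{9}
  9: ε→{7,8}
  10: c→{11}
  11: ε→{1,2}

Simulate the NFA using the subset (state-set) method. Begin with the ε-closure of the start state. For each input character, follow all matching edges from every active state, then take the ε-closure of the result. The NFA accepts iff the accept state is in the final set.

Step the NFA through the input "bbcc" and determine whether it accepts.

initial (ε-close {0}): {0,2,4}
'b' @ 1: {3,4,5,6,7,8,10}
'b' @ 2: {3,4,5,6,7,8,10}
'c' @ 3: {1,2,4,7,8,9,10,11}  (accept∈set)
'c' @ 4: {1,2,4,7,8,9,10,11}  (accept∈set)
after full input: {1,2,4,7,8,9,10,11}  (accept=1 in)

Answer: ACCEPT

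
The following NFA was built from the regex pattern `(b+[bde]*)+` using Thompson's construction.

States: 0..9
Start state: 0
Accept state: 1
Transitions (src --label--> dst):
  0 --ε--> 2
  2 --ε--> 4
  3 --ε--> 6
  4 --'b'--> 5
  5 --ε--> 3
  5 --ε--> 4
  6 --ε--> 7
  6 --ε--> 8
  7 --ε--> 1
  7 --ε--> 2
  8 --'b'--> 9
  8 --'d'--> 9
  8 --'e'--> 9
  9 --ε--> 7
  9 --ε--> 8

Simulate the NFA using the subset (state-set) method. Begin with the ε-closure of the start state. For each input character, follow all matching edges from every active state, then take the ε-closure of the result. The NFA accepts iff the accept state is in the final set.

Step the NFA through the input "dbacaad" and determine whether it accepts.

initial (ε-close {0}): {0,2,4}
'd' @ 1: {}  — no active states
rest 'bacaad' ignored (set empty)
after full input: {}  (accept=1 not in)

Answer: REJECT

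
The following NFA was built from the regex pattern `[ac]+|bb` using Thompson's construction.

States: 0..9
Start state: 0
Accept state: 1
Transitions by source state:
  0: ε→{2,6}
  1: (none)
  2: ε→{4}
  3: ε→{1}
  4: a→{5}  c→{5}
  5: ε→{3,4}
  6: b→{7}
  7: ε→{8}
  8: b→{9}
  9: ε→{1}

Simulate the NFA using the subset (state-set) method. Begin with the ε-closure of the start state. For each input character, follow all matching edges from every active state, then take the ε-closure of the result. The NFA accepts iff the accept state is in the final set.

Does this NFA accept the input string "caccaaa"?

Answer: ACCEPT

Derivation:
start: ε-closure({0}) = {0,2,4,6}
'c' @ 1: {1,3,4,5}  (accept∈set)
'a' @ 2: {1,3,4,5}  (accept∈set)
'c' @ 3: {1,3,4,5}  (accept∈set)
'c' @ 4: {1,3,4,5}  (accept∈set)
'a' @ 5: {1,3,4,5}  (accept∈set)
'a' @ 6: {1,3,4,5}  (accept∈set)
'a' @ 7: {1,3,4,5}  (accept∈set)
end set {1,3,4,5} — state 1 in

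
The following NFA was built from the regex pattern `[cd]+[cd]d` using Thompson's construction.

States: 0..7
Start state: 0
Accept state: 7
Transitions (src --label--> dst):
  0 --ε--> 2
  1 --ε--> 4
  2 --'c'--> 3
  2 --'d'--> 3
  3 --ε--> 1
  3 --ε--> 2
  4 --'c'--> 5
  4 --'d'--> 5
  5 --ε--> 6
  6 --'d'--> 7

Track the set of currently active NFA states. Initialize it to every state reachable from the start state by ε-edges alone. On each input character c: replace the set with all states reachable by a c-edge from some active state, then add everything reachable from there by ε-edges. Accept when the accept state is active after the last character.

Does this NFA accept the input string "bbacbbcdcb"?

Answer: REJECT

Derivation:
S₀ = ε-closure({0}) = {0,2}
'b' @ 1: {}  — state set empty
rest 'bacbbcdcb' ignored (set empty)
end set {} — state 7 not in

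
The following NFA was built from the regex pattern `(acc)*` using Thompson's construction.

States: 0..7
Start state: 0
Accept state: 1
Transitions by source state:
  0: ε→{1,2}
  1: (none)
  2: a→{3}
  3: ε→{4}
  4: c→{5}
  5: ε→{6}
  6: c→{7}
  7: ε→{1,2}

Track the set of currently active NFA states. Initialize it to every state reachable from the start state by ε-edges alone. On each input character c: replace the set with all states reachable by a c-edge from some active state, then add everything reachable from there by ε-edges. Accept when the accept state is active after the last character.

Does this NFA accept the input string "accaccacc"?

Answer: ACCEPT

Derivation:
initial (ε-close {0}): {0,1,2}
'a' @ 1: {3,4}
'c' @ 2: {5,6}
'c' @ 3: {1,2,7}  ✓accept
'a' @ 4: {3,4}
'c' @ 5: {5,6}
'c' @ 6: {1,2,7}  ✓accept
'a' @ 7: {3,4}
'c' @ 8: {5,6}
'c' @ 9: {1,2,7}  ✓accept
after full input: {1,2,7}  (accept=1 in)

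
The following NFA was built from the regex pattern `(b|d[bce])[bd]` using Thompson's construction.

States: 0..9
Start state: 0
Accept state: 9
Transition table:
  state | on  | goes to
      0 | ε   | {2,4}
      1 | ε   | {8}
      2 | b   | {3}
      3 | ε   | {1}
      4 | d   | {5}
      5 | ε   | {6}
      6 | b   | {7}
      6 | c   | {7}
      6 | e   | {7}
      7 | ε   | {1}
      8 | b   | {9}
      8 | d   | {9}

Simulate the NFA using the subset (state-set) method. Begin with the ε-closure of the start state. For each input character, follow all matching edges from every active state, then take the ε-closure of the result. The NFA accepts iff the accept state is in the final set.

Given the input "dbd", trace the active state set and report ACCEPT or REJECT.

initial (ε-close {0}): {0,2,4}
'd' @ 1: {5,6}
'b' @ 2: {1,7,8}
'd' @ 3: {9}  [accepting]
after full input: {9}  (accept=9 in)

Answer: ACCEPT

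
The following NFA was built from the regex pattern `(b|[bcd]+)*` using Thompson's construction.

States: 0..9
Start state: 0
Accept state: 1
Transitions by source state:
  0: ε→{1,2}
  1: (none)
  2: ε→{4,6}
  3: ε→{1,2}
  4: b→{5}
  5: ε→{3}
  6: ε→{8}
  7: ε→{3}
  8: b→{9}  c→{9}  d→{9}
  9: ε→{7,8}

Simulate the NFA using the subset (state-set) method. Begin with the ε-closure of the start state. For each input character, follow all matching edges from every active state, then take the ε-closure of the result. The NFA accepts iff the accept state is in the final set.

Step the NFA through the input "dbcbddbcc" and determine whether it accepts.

start: ε-closure({0}) = {0,1,2,4,6,8}
'd' @ 1: {1,2,3,4,6,7,8,9}  [accepting]
'b' @ 2: {1,2,3,4,5,6,7,8,9}  [accepting]
'c' @ 3: {1,2,3,4,6,7,8,9}  [accepting]
'b' @ 4: {1,2,3,4,5,6,7,8,9}  [accepting]
'd' @ 5: {1,2,3,4,6,7,8,9}  [accepting]
'd' @ 6: {1,2,3,4,6,7,8,9}  [accepting]
'b' @ 7: {1,2,3,4,5,6,7,8,9}  [accepting]
'c' @ 8: {1,2,3,4,6,7,8,9}  [accepting]
'c' @ 9: {1,2,3,4,6,7,8,9}  [accepting]
after full input: {1,2,3,4,6,7,8,9}  (accept=1 in)

Answer: ACCEPT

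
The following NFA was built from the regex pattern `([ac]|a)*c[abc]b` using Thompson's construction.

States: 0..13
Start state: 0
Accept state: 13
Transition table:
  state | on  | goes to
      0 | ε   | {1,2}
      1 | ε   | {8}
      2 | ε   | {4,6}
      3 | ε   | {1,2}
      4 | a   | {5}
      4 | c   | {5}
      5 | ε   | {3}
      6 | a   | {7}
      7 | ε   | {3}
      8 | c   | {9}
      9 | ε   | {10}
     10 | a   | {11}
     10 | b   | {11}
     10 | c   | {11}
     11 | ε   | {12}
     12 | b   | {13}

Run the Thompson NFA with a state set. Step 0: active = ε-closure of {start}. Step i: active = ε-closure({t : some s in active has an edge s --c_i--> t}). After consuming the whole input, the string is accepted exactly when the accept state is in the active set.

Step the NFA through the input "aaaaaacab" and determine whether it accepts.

Answer: ACCEPT

Derivation:
start: ε-closure({0}) = {0,1,2,4,6,8}
'a' @ 1: {1,2,3,4,5,6,7,8}
'a' @ 2: {1,2,3,4,5,6,7,8}
'a' @ 3: {1,2,3,4,5,6,7,8}
'a' @ 4: {1,2,3,4,5,6,7,8}
'a' @ 5: {1,2,3,4,5,6,7,8}
'a' @ 6: {1,2,3,4,5,6,7,8}
'c' @ 7: {1,2,3,4,5,6,8,9,10}
'a' @ 8: {1,2,3,4,5,6,7,8,11,12}
'b' @ 9: {13}  [accepting]
end set {13} — state 13 in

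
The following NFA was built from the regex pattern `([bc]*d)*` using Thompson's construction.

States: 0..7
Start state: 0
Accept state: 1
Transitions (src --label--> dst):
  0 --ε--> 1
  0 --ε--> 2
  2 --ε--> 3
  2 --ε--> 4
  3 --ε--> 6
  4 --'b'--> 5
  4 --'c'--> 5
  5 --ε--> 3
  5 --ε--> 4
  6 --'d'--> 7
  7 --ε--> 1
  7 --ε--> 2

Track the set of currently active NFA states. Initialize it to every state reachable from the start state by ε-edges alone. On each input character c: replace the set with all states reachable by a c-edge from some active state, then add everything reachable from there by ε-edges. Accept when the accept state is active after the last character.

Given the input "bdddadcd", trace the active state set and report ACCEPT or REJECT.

S₀ = ε-closure({0}) = {0,1,2,3,4,6}
'b' @ 1: {3,4,5,6}
'd' @ 2: {1,2,3,4,6,7}  (accept∈set)
'd' @ 3: {1,2,3,4,6,7}  (accept∈set)
'd' @ 4: {1,2,3,4,6,7}  (accept∈set)
'a' @ 5: {}  — no active states
rest 'dcd' ignored (set empty)
final: {}; accept 1 not in set

Answer: REJECT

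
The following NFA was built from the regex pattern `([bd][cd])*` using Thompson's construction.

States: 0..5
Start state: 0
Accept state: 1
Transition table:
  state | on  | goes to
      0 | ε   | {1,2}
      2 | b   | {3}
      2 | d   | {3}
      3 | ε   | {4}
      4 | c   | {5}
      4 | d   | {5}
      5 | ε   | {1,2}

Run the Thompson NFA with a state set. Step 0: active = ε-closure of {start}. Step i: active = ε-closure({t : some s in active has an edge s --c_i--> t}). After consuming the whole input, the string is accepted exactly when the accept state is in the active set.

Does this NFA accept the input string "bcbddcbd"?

start: ε-closure({0}) = {0,1,2}
'b' @ 1: {3,4}
'c' @ 2: {1,2,5}  (accept∈set)
'b' @ 3: {3,4}
'd' @ 4: {1,2,5}  (accept∈set)
'd' @ 5: {3,4}
'c' @ 6: {1,2,5}  (accept∈set)
'b' @ 7: {3,4}
'd' @ 8: {1,2,5}  (accept∈set)
end set {1,2,5} — state 1 in

Answer: ACCEPT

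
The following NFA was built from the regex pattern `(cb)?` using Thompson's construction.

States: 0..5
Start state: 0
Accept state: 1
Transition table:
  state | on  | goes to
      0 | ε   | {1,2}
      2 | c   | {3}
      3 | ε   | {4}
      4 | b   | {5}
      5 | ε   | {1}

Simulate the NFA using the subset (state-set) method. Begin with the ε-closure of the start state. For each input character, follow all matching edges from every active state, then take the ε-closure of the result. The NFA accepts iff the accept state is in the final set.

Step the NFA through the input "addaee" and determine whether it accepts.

Answer: REJECT

Trace:
start: ε-closure({0}) = {0,1,2}
'a' @ 1: {}  — state set empty
rest 'ddaee' ignored (set empty)
end set {} — state 1 not in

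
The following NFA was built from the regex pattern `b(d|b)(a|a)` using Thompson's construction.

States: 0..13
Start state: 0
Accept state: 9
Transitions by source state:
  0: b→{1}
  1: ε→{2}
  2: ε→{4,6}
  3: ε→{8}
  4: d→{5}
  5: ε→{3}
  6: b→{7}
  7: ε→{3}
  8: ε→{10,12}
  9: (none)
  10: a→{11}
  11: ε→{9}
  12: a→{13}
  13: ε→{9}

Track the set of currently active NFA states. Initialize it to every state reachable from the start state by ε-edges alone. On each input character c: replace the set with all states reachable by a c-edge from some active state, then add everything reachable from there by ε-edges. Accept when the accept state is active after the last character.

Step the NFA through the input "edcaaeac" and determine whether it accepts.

start: ε-closure({0}) = {0}
'e' @ 1: {}  — state set empty
rest 'dcaaeac' ignored (set empty)
end set {} — state 9 not in

Answer: REJECT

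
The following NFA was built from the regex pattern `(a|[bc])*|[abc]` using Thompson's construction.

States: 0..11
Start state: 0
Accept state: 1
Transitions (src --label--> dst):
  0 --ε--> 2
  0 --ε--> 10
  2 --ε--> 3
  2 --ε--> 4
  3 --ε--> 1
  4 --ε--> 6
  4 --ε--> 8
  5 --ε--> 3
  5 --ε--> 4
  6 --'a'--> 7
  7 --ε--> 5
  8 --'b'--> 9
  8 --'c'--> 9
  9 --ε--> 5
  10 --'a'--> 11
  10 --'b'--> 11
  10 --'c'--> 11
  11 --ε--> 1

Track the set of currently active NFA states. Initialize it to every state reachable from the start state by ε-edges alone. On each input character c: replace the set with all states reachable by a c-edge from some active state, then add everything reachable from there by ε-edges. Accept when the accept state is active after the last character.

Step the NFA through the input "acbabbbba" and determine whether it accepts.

initial (ε-close {0}): {0,1,2,3,4,6,8,10}
'a' @ 1: {1,3,4,5,6,7,8,11}  [accepting]
'c' @ 2: {1,3,4,5,6,8,9}  [accepting]
'b' @ 3: {1,3,4,5,6,8,9}  [accepting]
'a' @ 4: {1,3,4,5,6,7,8}  [accepting]
'b' @ 5: {1,3,4,5,6,8,9}  [accepting]
'b' @ 6: {1,3,4,5,6,8,9}  [accepting]
'b' @ 7: {1,3,4,5,6,8,9}  [accepting]
'b' @ 8: {1,3,4,5,6,8,9}  [accepting]
'a' @ 9: {1,3,4,5,6,7,8}  [accepting]
after full input: {1,3,4,5,6,7,8}  (accept=1 in)

Answer: ACCEPT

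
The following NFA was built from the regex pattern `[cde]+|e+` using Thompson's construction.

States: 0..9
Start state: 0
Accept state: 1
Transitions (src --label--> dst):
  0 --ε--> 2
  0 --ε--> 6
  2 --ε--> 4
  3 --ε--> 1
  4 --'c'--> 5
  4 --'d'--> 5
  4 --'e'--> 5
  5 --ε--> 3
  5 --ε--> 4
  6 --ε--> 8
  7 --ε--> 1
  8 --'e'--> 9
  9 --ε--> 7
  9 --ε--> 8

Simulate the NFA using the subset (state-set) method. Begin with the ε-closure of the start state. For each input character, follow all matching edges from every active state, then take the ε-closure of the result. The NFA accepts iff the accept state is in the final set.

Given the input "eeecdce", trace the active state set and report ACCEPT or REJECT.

Answer: ACCEPT

Steps:
start: ε-closure({0}) = {0,2,4,6,8}
'e' @ 1: {1,3,4,5,7,8,9}  (accept∈set)
'e' @ 2: {1,3,4,5,7,8,9}  (accept∈set)
'e' @ 3: {1,3,4,5,7,8,9}  (accept∈set)
'c' @ 4: {1,3,4,5}  (accept∈set)
'd' @ 5: {1,3,4,5}  (accept∈set)
'c' @ 6: {1,3,4,5}  (accept∈set)
'e' @ 7: {1,3,4,5}  (accept∈set)
after full input: {1,3,4,5}  (accept=1 in)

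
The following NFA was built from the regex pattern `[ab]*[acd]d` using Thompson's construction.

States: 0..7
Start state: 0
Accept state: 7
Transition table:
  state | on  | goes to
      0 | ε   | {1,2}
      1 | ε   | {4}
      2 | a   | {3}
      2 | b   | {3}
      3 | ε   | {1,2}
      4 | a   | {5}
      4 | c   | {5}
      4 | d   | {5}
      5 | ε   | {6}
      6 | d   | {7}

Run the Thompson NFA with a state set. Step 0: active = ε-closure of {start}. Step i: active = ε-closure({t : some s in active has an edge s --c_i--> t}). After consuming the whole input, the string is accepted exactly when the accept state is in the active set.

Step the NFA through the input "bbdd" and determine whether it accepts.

Answer: ACCEPT

Steps:
S₀ = ε-closure({0}) = {0,1,2,4}
'b' @ 1: {1,2,3,4}
'b' @ 2: {1,2,3,4}
'd' @ 3: {5,6}
'd' @ 4: {7}  (accept∈set)
end set {7} — state 7 in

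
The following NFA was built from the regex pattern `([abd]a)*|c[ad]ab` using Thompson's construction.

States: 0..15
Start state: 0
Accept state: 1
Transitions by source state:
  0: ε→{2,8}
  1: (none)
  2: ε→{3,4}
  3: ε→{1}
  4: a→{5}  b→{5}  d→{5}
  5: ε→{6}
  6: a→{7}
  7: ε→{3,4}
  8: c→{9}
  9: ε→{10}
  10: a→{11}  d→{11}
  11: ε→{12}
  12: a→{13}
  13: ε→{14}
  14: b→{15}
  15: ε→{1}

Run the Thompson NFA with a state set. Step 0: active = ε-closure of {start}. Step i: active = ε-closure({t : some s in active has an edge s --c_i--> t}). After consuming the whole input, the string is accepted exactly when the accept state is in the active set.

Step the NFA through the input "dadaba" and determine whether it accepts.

Answer: ACCEPT

Derivation:
initial (ε-close {0}): {0,1,2,3,4,8}
'd' @ 1: {5,6}
'a' @ 2: {1,3,4,7}  (accept∈set)
'd' @ 3: {5,6}
'a' @ 4: {1,3,4,7}  (accept∈set)
'b' @ 5: {5,6}
'a' @ 6: {1,3,4,7}  (accept∈set)
after full input: {1,3,4,7}  (accept=1 in)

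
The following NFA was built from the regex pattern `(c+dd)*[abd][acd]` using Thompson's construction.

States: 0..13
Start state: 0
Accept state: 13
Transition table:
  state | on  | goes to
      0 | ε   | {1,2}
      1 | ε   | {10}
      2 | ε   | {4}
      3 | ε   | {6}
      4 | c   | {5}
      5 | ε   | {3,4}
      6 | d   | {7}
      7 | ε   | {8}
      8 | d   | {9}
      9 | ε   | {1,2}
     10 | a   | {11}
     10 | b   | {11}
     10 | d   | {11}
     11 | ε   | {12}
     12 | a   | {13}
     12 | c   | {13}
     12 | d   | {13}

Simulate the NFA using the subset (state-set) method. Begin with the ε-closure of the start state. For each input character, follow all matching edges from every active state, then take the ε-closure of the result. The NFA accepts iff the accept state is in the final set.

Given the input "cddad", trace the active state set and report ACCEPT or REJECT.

S₀ = ε-closure({0}) = {0,1,2,4,10}
'c' @ 1: {3,4,5,6}
'd' @ 2: {7,8}
'd' @ 3: {1,2,4,9,10}
'a' @ 4: {11,12}
'd' @ 5: {13}  [accepting]
after full input: {13}  (accept=13 in)

Answer: ACCEPT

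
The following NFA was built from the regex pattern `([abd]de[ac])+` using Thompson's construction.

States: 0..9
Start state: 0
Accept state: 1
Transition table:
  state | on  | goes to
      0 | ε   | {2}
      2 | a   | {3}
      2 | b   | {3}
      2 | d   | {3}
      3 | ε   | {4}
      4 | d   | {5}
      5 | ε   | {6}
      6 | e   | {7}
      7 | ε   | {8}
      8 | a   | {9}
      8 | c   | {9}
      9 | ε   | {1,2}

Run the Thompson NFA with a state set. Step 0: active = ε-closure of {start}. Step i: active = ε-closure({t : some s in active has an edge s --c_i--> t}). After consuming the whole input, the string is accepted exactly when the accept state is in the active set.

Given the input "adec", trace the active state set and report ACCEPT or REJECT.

start: ε-closure({0}) = {0,2}
'a' @ 1: {3,4}
'd' @ 2: {5,6}
'e' @ 3: {7,8}
'c' @ 4: {1,2,9}  [accepting]
end set {1,2,9} — state 1 in

Answer: ACCEPT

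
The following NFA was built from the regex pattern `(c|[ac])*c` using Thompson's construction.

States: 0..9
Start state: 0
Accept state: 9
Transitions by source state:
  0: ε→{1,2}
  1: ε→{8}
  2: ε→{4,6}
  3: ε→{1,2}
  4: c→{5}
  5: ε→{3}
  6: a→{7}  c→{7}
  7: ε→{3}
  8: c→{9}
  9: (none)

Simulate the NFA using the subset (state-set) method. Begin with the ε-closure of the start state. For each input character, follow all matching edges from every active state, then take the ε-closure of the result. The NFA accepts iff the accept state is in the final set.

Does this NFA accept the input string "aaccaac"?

S₀ = ε-closure({0}) = {0,1,2,4,6,8}
'a' @ 1: {1,2,3,4,6,7,8}
'a' @ 2: {1,2,3,4,6,7,8}
'c' @ 3: {1,2,3,4,5,6,7,8,9}  ✓accept
'c' @ 4: {1,2,3,4,5,6,7,8,9}  ✓accept
'a' @ 5: {1,2,3,4,6,7,8}
'a' @ 6: {1,2,3,4,6,7,8}
'c' @ 7: {1,2,3,4,5,6,7,8,9}  ✓accept
end set {1,2,3,4,5,6,7,8,9} — state 9 in

Answer: ACCEPT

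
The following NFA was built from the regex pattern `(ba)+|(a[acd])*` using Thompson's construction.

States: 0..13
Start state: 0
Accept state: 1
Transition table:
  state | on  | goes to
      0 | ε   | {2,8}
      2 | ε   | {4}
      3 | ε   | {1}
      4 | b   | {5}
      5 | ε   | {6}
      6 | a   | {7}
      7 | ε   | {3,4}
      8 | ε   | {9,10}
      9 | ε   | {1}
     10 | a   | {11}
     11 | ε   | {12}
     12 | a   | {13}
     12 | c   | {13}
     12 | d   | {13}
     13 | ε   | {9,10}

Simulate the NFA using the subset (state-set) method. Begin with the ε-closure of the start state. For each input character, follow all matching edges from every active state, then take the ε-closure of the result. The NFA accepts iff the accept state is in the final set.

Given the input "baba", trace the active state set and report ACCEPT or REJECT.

start: ε-closure({0}) = {0,1,2,4,8,9,10}
'b' @ 1: {5,6}
'a' @ 2: {1,3,4,7}  ✓accept
'b' @ 3: {5,6}
'a' @ 4: {1,3,4,7}  ✓accept
end set {1,3,4,7} — state 1 in

Answer: ACCEPT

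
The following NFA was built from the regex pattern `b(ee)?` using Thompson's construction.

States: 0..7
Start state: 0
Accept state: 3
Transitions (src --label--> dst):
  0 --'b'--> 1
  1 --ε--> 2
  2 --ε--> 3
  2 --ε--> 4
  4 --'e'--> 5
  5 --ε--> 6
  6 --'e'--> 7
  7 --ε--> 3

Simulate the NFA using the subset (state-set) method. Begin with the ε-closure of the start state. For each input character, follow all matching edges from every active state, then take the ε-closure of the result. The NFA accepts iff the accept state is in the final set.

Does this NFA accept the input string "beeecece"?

initial (ε-close {0}): {0}
'b' @ 1: {1,2,3,4}  ✓accept
'e' @ 2: {5,6}
'e' @ 3: {3,7}  ✓accept
'e' @ 4: {}  — state set empty
rest 'cece' ignored (set empty)
end set {} — state 3 not in

Answer: REJECT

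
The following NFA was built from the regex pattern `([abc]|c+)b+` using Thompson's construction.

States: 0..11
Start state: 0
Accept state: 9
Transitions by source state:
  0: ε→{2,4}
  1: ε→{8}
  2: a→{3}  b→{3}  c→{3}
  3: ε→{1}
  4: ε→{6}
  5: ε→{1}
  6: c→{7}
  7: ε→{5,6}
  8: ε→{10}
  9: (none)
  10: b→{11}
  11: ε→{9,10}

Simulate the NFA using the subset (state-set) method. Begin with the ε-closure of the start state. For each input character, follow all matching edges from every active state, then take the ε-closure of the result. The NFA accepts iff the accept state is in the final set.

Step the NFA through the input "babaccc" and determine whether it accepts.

initial (ε-close {0}): {0,2,4,6}
'b' @ 1: {1,3,8,10}
'a' @ 2: {}  — state set empty
rest 'baccc' ignored (set empty)
end set {} — state 9 not in

Answer: REJECT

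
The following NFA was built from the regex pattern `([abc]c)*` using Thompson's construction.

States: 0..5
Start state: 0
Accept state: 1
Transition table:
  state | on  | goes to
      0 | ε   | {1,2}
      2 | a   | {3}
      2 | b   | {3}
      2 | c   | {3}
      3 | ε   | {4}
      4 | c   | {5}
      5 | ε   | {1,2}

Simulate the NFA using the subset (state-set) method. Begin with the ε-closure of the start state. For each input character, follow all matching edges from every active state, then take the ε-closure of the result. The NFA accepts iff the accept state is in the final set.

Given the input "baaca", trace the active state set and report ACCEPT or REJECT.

initial (ε-close {0}): {0,1,2}
'b' @ 1: {3,4}
'a' @ 2: {}  — state set empty
rest 'aca' ignored (set empty)
end set {} — state 1 not in

Answer: REJECT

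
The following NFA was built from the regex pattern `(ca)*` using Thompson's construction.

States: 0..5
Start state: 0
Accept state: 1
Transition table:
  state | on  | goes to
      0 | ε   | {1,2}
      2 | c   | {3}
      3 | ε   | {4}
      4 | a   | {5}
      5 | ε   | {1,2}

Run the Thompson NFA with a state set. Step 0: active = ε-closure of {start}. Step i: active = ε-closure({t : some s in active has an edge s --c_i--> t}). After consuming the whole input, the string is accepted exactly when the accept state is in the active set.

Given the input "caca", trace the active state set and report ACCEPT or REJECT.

initial (ε-close {0}): {0,1,2}
'c' @ 1: {3,4}
'a' @ 2: {1,2,5}  ✓accept
'c' @ 3: {3,4}
'a' @ 4: {1,2,5}  ✓accept
end set {1,2,5} — state 1 in

Answer: ACCEPT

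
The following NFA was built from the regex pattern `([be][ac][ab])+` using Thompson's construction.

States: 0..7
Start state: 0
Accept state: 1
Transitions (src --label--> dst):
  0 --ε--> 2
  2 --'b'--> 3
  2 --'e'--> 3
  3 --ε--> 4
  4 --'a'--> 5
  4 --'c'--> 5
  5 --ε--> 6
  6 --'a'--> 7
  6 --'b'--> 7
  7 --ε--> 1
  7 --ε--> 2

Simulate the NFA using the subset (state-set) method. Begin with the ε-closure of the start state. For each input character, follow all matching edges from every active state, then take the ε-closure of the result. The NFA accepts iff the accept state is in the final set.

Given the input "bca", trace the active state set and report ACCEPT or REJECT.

Answer: ACCEPT

Steps:
start: ε-closure({0}) = {0,2}
'b' @ 1: {3,4}
'c' @ 2: {5,6}
'a' @ 3: {1,2,7}  ✓accept
end set {1,2,7} — state 1 in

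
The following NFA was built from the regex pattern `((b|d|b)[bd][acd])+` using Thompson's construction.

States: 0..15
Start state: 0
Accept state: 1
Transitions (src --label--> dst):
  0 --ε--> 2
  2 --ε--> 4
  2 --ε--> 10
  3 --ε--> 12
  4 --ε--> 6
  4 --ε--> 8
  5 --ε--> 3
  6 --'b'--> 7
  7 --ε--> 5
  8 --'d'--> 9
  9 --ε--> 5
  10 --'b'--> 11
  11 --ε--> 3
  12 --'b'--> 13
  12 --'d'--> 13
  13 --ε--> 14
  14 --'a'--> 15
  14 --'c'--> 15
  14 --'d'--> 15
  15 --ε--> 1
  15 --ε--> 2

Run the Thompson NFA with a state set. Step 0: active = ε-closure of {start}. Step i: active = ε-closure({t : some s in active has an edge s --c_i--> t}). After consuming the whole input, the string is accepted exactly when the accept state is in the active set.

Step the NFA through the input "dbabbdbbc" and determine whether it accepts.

initial (ε-close {0}): {0,2,4,6,8,10}
'd' @ 1: {3,5,9,12}
'b' @ 2: {13,14}
'a' @ 3: {1,2,4,6,8,10,15}  (accept∈set)
'b' @ 4: {3,5,7,11,12}
'b' @ 5: {13,14}
'd' @ 6: {1,2,4,6,8,10,15}  (accept∈set)
'b' @ 7: {3,5,7,11,12}
'b' @ 8: {13,14}
'c' @ 9: {1,2,4,6,8,10,15}  (accept∈set)
final: {1,2,4,6,8,10,15}; accept 1 in set

Answer: ACCEPT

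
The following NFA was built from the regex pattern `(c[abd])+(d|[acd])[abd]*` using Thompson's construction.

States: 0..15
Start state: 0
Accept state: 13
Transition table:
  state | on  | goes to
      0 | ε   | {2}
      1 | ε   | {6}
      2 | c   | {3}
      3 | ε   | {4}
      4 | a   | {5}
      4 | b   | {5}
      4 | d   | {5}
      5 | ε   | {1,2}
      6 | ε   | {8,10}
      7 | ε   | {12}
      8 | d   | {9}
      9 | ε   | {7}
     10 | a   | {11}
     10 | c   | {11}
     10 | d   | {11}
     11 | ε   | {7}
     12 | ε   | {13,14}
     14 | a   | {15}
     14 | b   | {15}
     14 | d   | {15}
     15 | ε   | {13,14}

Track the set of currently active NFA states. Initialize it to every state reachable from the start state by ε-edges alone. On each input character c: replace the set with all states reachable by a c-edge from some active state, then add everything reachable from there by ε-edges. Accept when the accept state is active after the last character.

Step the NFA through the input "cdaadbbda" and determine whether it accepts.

initial (ε-close {0}): {0,2}
'c' @ 1: {3,4}
'd' @ 2: {1,2,5,6,8,10}
'a' @ 3: {7,11,12,13,14}  [accepting]
'a' @ 4: {13,14,15}  [accepting]
'd' @ 5: {13,14,15}  [accepting]
'b' @ 6: {13,14,15}  [accepting]
'b' @ 7: {13,14,15}  [accepting]
'd' @ 8: {13,14,15}  [accepting]
'a' @ 9: {13,14,15}  [accepting]
final: {13,14,15}; accept 13 in set

Answer: ACCEPT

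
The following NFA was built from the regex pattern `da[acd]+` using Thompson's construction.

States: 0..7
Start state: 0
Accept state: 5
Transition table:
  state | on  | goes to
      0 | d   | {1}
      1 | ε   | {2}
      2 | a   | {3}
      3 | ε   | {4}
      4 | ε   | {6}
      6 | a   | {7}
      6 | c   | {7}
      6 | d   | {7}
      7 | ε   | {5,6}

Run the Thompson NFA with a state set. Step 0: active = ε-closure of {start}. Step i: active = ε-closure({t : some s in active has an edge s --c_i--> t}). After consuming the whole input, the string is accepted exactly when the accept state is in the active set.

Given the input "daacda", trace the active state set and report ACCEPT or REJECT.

initial (ε-close {0}): {0}
'd' @ 1: {1,2}
'a' @ 2: {3,4,6}
'a' @ 3: {5,6,7}  (accept∈set)
'c' @ 4: {5,6,7}  (accept∈set)
'd' @ 5: {5,6,7}  (accept∈set)
'a' @ 6: {5,6,7}  (accept∈set)
end set {5,6,7} — state 5 in

Answer: ACCEPT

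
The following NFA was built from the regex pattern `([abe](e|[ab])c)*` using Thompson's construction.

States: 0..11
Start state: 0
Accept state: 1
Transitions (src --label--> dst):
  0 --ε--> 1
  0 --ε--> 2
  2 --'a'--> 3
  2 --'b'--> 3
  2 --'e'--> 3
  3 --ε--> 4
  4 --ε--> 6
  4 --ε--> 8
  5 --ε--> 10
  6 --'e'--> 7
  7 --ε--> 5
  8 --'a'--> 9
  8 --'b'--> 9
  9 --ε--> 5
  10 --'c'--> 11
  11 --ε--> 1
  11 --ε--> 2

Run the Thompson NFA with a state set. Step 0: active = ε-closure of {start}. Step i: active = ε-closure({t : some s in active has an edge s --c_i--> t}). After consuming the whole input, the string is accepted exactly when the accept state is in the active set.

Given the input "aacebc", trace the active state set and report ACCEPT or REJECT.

Answer: ACCEPT

Derivation:
S₀ = ε-closure({0}) = {0,1,2}
'a' @ 1: {3,4,6,8}
'a' @ 2: {5,9,10}
'c' @ 3: {1,2,11}  ✓accept
'e' @ 4: {3,4,6,8}
'b' @ 5: {5,9,10}
'c' @ 6: {1,2,11}  ✓accept
end set {1,2,11} — state 1 in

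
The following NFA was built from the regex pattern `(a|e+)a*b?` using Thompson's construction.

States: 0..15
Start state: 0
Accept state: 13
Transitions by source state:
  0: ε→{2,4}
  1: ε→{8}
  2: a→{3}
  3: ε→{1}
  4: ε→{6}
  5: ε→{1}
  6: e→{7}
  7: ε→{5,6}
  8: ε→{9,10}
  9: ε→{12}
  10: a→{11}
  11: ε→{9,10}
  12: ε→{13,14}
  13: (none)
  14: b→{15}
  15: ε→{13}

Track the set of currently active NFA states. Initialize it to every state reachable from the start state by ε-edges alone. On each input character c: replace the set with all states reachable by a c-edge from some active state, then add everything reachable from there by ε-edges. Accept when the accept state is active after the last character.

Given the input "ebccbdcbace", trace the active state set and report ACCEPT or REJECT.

initial (ε-close {0}): {0,2,4,6}
'e' @ 1: {1,5,6,7,8,9,10,12,13,14}  (accept∈set)
'b' @ 2: {13,15}  (accept∈set)
'c' @ 3: {}  — state set empty
rest 'cbdcbace' ignored (set empty)
end set {} — state 13 not in

Answer: REJECT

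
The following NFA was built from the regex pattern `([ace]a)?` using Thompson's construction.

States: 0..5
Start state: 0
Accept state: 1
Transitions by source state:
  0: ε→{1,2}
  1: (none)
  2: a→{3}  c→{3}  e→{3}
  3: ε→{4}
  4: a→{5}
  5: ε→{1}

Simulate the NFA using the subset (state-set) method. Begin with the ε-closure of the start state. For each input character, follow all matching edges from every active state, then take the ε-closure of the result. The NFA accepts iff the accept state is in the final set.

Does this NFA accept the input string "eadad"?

Answer: REJECT

Trace:
S₀ = ε-closure({0}) = {0,1,2}
'e' @ 1: {3,4}
'a' @ 2: {1,5}  (accept∈set)
'd' @ 3: {}  — dead — no transitions
rest 'ad' ignored (set empty)
end set {} — state 1 not in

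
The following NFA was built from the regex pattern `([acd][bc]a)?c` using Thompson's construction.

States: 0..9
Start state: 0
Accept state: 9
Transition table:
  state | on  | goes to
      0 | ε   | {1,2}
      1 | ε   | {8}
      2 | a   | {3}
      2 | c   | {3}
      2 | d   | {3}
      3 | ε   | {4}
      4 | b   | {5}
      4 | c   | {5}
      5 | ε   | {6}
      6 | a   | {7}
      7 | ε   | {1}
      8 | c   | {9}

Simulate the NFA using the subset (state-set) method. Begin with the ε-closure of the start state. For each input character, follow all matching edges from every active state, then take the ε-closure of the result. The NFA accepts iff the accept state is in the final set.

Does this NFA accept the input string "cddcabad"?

initial (ε-close {0}): {0,1,2,8}
'c' @ 1: {3,4,9}  ✓accept
'd' @ 2: {}  — state set empty
rest 'dcabad' ignored (set empty)
final: {}; accept 9 not in set

Answer: REJECT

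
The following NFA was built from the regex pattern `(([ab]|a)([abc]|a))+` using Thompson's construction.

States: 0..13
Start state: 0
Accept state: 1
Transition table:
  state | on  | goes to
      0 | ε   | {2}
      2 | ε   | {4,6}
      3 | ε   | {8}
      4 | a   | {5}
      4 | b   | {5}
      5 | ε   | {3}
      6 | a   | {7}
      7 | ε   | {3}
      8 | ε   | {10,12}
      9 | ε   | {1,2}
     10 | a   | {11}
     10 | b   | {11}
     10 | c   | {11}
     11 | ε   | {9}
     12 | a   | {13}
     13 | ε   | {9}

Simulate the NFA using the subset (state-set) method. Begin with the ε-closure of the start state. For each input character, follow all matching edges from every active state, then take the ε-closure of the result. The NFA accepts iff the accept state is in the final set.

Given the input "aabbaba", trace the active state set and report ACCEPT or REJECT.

S₀ = ε-closure({0}) = {0,2,4,6}
'a' @ 1: {3,5,7,8,10,12}
'a' @ 2: {1,2,4,6,9,11,13}  ✓accept
'b' @ 3: {3,5,8,10,12}
'b' @ 4: {1,2,4,6,9,11}  ✓accept
'a' @ 5: {3,5,7,8,10,12}
'b' @ 6: {1,2,4,6,9,11}  ✓accept
'a' @ 7: {3,5,7,8,10,12}
end set {3,5,7,8,10,12} — state 1 not in

Answer: REJECT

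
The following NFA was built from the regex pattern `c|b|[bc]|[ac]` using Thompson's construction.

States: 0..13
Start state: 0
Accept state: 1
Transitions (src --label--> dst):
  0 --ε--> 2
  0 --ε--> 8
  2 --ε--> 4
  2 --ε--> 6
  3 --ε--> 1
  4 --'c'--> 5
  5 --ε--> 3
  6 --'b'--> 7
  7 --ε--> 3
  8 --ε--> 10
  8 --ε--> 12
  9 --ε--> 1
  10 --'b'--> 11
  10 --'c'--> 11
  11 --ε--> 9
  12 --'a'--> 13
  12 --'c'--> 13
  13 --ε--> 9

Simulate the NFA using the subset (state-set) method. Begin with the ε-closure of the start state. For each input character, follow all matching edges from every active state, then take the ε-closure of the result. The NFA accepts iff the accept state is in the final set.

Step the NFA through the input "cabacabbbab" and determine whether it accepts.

Answer: REJECT

Trace:
S₀ = ε-closure({0}) = {0,2,4,6,8,10,12}
'c' @ 1: {1,3,5,9,11,13}  (accept∈set)
'a' @ 2: {}  — dead — no transitions
rest 'bacabbbab' ignored (set empty)
final: {}; accept 1 not in set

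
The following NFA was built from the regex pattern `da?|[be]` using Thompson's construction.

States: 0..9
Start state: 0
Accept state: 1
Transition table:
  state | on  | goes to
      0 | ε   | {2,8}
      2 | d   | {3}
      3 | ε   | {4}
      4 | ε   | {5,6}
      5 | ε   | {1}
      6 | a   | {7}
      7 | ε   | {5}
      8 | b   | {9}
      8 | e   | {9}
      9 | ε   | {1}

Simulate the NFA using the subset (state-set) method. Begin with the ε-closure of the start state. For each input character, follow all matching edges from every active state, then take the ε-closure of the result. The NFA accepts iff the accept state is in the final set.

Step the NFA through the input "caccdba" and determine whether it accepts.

Answer: REJECT

Steps:
start: ε-closure({0}) = {0,2,8}
'c' @ 1: {}  — dead — no transitions
rest 'accdba' ignored (set empty)
after full input: {}  (accept=1 not in)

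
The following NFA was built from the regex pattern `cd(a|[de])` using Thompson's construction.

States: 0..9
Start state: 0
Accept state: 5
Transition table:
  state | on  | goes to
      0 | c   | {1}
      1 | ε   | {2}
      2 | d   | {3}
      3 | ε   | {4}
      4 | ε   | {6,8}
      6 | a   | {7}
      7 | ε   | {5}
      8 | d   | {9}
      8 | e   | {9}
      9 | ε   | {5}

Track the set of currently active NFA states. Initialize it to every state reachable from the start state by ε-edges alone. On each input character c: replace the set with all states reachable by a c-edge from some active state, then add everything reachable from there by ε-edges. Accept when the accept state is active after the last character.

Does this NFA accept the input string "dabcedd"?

initial (ε-close {0}): {0}
'd' @ 1: {}  — no active states
rest 'abcedd' ignored (set empty)
final: {}; accept 5 not in set

Answer: REJECT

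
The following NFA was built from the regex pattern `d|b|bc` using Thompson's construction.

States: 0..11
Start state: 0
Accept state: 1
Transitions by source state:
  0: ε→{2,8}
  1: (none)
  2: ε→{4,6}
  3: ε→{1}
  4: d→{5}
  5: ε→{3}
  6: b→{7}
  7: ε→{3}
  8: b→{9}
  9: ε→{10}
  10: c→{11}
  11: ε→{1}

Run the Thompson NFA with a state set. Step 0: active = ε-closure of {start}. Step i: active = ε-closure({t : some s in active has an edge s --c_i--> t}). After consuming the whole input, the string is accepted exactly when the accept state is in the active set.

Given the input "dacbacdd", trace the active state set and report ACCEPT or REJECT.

start: ε-closure({0}) = {0,2,4,6,8}
'd' @ 1: {1,3,5}  [accepting]
'a' @ 2: {}  — dead — no transitions
rest 'cbacdd' ignored (set empty)
after full input: {}  (accept=1 not in)

Answer: REJECT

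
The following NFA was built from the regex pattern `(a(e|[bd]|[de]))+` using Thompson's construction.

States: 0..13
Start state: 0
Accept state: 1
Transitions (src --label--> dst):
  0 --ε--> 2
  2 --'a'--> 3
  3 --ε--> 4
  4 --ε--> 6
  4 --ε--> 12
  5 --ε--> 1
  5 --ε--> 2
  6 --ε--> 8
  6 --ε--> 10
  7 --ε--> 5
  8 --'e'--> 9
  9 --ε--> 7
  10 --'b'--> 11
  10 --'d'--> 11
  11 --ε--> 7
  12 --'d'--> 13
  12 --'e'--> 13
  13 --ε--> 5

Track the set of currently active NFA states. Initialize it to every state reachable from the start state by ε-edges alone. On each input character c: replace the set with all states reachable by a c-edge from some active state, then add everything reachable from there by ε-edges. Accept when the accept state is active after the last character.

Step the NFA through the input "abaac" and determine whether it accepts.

Answer: REJECT

Derivation:
S₀ = ε-closure({0}) = {0,2}
'a' @ 1: {3,4,6,8,10,12}
'b' @ 2: {1,2,5,7,11}  (accept∈set)
'a' @ 3: {3,4,6,8,10,12}
'a' @ 4: {}  — no active states
rest 'c' ignored (set empty)
after full input: {}  (accept=1 not in)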